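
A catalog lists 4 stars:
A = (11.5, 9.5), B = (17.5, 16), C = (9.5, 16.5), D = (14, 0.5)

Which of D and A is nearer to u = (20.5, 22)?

Compare squared distances:
|uD|² = (20.5−14)² + (22−0.5)² = 42.25 + 462.25 = 504.5
|uA|² = (20.5−11.5)² + (22−9.5)² = 81 + 156.25 = 237.25
504.5 > 237.25, so A is closer.

A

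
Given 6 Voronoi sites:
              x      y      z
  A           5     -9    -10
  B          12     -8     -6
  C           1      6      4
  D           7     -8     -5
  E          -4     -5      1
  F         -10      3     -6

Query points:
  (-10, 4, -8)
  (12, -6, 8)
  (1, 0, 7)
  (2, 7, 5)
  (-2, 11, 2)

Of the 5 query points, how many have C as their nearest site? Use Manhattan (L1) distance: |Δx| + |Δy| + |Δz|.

(-10, 4, -8) — d to each: A:30, B:36, C:25, D:32, E:24, F:3 → nearest is F
(12, -6, 8) — d to each: A:28, B:16, C:27, D:20, E:24, F:45 → nearest is B
(1, 0, 7) — d to each: A:30, B:32, C:9, D:26, E:16, F:27 → nearest is C
(2, 7, 5) — d to each: A:34, B:36, C:3, D:30, E:22, F:27 → nearest is C
(-2, 11, 2) — d to each: A:39, B:41, C:10, D:35, E:19, F:24 → nearest is C
3 of the 5 points have C as nearest.

3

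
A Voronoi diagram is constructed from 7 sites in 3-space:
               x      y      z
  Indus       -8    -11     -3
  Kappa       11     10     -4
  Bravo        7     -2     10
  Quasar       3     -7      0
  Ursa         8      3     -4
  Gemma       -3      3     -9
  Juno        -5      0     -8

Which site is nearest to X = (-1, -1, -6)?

Since √ is increasing, it suffices to compare squared distances:
d²(X, Indus) = 49 + 100 + 9 = 158
d²(X, Kappa) = 144 + 121 + 4 = 269
d²(X, Bravo) = 64 + 1 + 256 = 321
d²(X, Quasar) = 16 + 36 + 36 = 88
d²(X, Ursa) = 81 + 16 + 4 = 101
d²(X, Gemma) = 4 + 16 + 9 = 29
d²(X, Juno) = 16 + 1 + 4 = 21
Juno is nearest.

Juno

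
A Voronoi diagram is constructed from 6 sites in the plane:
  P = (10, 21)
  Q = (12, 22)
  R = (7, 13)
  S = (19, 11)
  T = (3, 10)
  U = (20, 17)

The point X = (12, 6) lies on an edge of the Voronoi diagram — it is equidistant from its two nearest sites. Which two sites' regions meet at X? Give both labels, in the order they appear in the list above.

R and S

Squared distances from X to each site:
|XP|² = (12−10)² + (6−21)² = 4 + 225 = 229
|XQ|² = (12−12)² + (6−22)² = 0 + 256 = 256
|XR|² = (12−7)² + (6−13)² = 25 + 49 = 74
|XS|² = (12−19)² + (6−11)² = 49 + 25 = 74
|XT|² = (12−3)² + (6−10)² = 81 + 16 = 97
|XU|² = (12−20)² + (6−17)² = 64 + 121 = 185
X is equidistant from R and S (both at squared distance 74), and every other site is strictly farther — so X lies on the R–S Voronoi edge.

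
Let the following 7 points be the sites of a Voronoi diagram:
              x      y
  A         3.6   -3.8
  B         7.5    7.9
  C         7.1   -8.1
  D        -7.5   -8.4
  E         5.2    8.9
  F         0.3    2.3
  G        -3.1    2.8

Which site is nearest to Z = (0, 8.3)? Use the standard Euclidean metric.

Compare squared distances (the ordering matches that of the actual distances):
|ZA|² = (0−3.6)² + (8.3−(-3.8))² = 12.96 + 146.41 = 159.37
|ZB|² = (0−7.5)² + (8.3−7.9)² = 56.25 + 0.16 = 56.41
|ZC|² = (0−7.1)² + (8.3−(-8.1))² = 50.41 + 268.96 = 319.37
|ZD|² = (0−(-7.5))² + (8.3−(-8.4))² = 56.25 + 278.89 = 335.14
|ZE|² = (0−5.2)² + (8.3−8.9)² = 27.04 + 0.36 = 27.4
|ZF|² = (0−0.3)² + (8.3−2.3)² = 0.09 + 36 = 36.09
|ZG|² = (0−(-3.1))² + (8.3−2.8)² = 9.61 + 30.25 = 39.86
The smallest is to E, so Z lies in the Voronoi region of E.

E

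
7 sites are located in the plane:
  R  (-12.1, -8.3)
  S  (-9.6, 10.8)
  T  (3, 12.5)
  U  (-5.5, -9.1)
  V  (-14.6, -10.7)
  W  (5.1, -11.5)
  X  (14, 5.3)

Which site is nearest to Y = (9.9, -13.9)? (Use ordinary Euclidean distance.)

W

Compare squared distances (the ordering matches that of the actual distances):
|YR|² = 484 + 31.36 = 515.36
|YS|² = 380.25 + 610.09 = 990.34
|YT|² = 47.61 + 696.96 = 744.57
|YU|² = 237.16 + 23.04 = 260.2
|YV|² = 600.25 + 10.24 = 610.49
|YW|² = 23.04 + 5.76 = 28.8
|YX|² = 16.81 + 368.64 = 385.45
Minimum is at W.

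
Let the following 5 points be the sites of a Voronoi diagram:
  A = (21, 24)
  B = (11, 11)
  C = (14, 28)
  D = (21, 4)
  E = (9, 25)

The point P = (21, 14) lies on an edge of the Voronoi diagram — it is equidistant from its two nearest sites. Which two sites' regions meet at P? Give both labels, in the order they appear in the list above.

A and D

Squared distances from P to each site:
|PA|² = (21−21)² + (14−24)² = 0 + 100 = 100
|PB|² = (21−11)² + (14−11)² = 100 + 9 = 109
|PC|² = (21−14)² + (14−28)² = 49 + 196 = 245
|PD|² = (21−21)² + (14−4)² = 0 + 100 = 100
|PE|² = (21−9)² + (14−25)² = 144 + 121 = 265
P is equidistant from A and D (both at squared distance 100), and every other site is strictly farther — so P lies on the A–D Voronoi edge.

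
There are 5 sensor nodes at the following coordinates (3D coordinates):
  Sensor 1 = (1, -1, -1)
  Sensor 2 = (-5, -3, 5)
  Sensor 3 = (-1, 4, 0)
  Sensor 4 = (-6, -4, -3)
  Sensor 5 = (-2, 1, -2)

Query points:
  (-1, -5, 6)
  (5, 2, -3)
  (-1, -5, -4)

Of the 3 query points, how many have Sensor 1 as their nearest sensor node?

(-1, -5, 6) — d² to each: Sensor 1:69, Sensor 2:21, Sensor 3:117, Sensor 4:107, Sensor 5:101 → nearest is Sensor 2
(5, 2, -3) — d² to each: Sensor 1:29, Sensor 2:189, Sensor 3:49, Sensor 4:157, Sensor 5:51 → nearest is Sensor 1
(-1, -5, -4) — d² to each: Sensor 1:29, Sensor 2:101, Sensor 3:97, Sensor 4:27, Sensor 5:41 → nearest is Sensor 4
1 of the 3 points has Sensor 1 as nearest.

1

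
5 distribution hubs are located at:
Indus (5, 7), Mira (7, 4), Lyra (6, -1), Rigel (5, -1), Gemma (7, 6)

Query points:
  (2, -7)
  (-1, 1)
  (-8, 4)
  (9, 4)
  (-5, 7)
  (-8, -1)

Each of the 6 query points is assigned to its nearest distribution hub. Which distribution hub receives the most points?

Rigel

(2, -7) — d² to each: Indus:205, Mira:146, Lyra:52, Rigel:45, Gemma:194 → nearest is Rigel
(-1, 1) — d² to each: Indus:72, Mira:73, Lyra:53, Rigel:40, Gemma:89 → nearest is Rigel
(-8, 4) — d² to each: Indus:178, Mira:225, Lyra:221, Rigel:194, Gemma:229 → nearest is Indus
(9, 4) — d² to each: Indus:25, Mira:4, Lyra:34, Rigel:41, Gemma:8 → nearest is Mira
(-5, 7) — d² to each: Indus:100, Mira:153, Lyra:185, Rigel:164, Gemma:145 → nearest is Indus
(-8, -1) — d² to each: Indus:233, Mira:250, Lyra:196, Rigel:169, Gemma:274 → nearest is Rigel
Tally — Indus:2, Mira:1, Rigel:3. Rigel captures the most (3).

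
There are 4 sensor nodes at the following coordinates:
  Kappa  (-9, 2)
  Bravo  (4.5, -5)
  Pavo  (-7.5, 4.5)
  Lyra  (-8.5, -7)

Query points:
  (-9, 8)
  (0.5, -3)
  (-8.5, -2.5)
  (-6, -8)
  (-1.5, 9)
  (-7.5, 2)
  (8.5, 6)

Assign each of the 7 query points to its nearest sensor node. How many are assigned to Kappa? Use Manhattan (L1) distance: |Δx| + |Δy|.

1

(-9, 8) — d to each: Kappa:6, Bravo:26.5, Pavo:5, Lyra:15.5 → nearest is Pavo
(0.5, -3) — d to each: Kappa:14.5, Bravo:6, Pavo:15.5, Lyra:13 → nearest is Bravo
(-8.5, -2.5) — d to each: Kappa:5, Bravo:15.5, Pavo:8, Lyra:4.5 → nearest is Lyra
(-6, -8) — d to each: Kappa:13, Bravo:13.5, Pavo:14, Lyra:3.5 → nearest is Lyra
(-1.5, 9) — d to each: Kappa:14.5, Bravo:20, Pavo:10.5, Lyra:23 → nearest is Pavo
(-7.5, 2) — d to each: Kappa:1.5, Bravo:19, Pavo:2.5, Lyra:10 → nearest is Kappa
(8.5, 6) — d to each: Kappa:21.5, Bravo:15, Pavo:17.5, Lyra:30 → nearest is Bravo
1 of the 7 points has Kappa as nearest.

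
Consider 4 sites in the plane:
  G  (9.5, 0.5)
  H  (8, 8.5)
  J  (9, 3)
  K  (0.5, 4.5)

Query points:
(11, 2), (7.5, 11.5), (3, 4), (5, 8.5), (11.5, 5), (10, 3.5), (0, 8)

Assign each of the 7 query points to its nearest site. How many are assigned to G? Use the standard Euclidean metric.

1

(11, 2) — d² to each: G:4.5, H:51.25, J:5, K:116.5 → nearest is G
(7.5, 11.5) — d² to each: G:125, H:9.25, J:74.5, K:98 → nearest is H
(3, 4) — d² to each: G:54.5, H:45.25, J:37, K:6.5 → nearest is K
(5, 8.5) — d² to each: G:84.25, H:9, J:46.25, K:36.25 → nearest is H
(11.5, 5) — d² to each: G:24.25, H:24.5, J:10.25, K:121.25 → nearest is J
(10, 3.5) — d² to each: G:9.25, H:29, J:1.25, K:91.25 → nearest is J
(0, 8) — d² to each: G:146.5, H:64.25, J:106, K:12.5 → nearest is K
1 of the 7 points has G as nearest.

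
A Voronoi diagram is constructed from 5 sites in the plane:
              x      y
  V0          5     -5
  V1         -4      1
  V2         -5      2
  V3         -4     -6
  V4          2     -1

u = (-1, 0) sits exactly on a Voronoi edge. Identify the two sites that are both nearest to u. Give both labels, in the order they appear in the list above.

V1 and V4

Squared distances from u to each site:
|uV0|² = (-1−5)² + (0−(-5))² = 36 + 25 = 61
|uV1|² = (-1−(-4))² + (0−1)² = 9 + 1 = 10
|uV2|² = (-1−(-5))² + (0−2)² = 16 + 4 = 20
|uV3|² = (-1−(-4))² + (0−(-6))² = 9 + 36 = 45
|uV4|² = (-1−2)² + (0−(-1))² = 9 + 1 = 10
u is equidistant from V1 and V4 (both at squared distance 10), and every other site is strictly farther — so u lies on the V1–V4 Voronoi edge.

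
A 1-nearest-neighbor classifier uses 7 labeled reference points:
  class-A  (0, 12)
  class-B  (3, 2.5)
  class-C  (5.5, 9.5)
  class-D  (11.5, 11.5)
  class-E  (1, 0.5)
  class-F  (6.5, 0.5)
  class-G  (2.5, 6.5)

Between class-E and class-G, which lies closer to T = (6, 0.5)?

Compare squared distances:
d²(T, class-E) = (6−1)² + (0.5−0.5)² = 25 + 0 = 25
d²(T, class-G) = (6−2.5)² + (0.5−6.5)² = 12.25 + 36 = 48.25
25 < 48.25, so class-E is closer.

class-E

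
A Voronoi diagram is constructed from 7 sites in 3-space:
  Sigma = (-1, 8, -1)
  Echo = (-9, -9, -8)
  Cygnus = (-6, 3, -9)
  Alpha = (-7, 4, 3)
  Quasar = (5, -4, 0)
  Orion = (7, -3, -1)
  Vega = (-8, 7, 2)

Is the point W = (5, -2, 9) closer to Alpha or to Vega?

Alpha

Compare squared distances:
d²(W, Alpha) = (5−(-7))² + (-2−4)² + (9−3)² = 144 + 36 + 36 = 216
d²(W, Vega) = (5−(-8))² + (-2−7)² + (9−2)² = 169 + 81 + 49 = 299
216 < 299, so Alpha is closer.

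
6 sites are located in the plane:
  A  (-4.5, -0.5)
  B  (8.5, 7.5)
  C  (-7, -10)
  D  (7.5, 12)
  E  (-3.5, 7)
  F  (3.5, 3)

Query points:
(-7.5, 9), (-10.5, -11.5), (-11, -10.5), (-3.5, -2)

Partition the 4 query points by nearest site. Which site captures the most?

C

(-7.5, 9) — d² to each: A:99.25, B:258.25, C:361.25, D:234, E:20, F:157 → nearest is E
(-10.5, -11.5) — d² to each: A:157, B:722, C:14.5, D:876.25, E:391.25, F:406.25 → nearest is C
(-11, -10.5) — d² to each: A:142.25, B:704.25, C:16.25, D:848.5, E:362.5, F:392.5 → nearest is C
(-3.5, -2) — d² to each: A:3.25, B:234.25, C:76.25, D:317, E:81, F:74 → nearest is A
Tally — A:1, C:2, E:1. C captures the most (2).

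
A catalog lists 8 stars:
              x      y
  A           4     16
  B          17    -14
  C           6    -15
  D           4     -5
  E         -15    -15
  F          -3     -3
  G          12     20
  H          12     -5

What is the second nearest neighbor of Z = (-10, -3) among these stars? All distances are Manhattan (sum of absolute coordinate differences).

d(Z,A) = |-10−4| + |-3−16| = 14 + 19 = 33
d(Z,B) = |-10−17| + |-3−(-14)| = 27 + 11 = 38
d(Z,C) = |-10−6| + |-3−(-15)| = 16 + 12 = 28
d(Z,D) = |-10−4| + |-3−(-5)| = 14 + 2 = 16
d(Z,E) = |-10−(-15)| + |-3−(-15)| = 5 + 12 = 17
d(Z,F) = |-10−(-3)| + |-3−(-3)| = 7 + 0 = 7
d(Z,G) = |-10−12| + |-3−20| = 22 + 23 = 45
d(Z,H) = |-10−12| + |-3−(-5)| = 22 + 2 = 24
Sorted ascending: F, D, E, … — the second-nearest is D.

D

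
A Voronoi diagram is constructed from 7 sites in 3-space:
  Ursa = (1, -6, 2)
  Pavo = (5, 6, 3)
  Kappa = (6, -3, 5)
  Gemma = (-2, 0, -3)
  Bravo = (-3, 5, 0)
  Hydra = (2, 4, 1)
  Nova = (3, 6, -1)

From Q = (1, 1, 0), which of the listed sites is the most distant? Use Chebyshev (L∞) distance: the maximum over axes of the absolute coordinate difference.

d(Q, Ursa) = max(0, 7, 2) = 7
d(Q, Pavo) = max(4, 5, 3) = 5
d(Q, Kappa) = max(5, 4, 5) = 5
d(Q, Gemma) = max(3, 1, 3) = 3
d(Q, Bravo) = max(4, 4, 0) = 4
d(Q, Hydra) = max(1, 3, 1) = 3
d(Q, Nova) = max(2, 5, 1) = 5
The largest is to Ursa.

Ursa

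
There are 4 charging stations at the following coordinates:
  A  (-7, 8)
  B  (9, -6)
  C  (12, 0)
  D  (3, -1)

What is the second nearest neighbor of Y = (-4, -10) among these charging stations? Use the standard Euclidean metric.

Since √ is increasing, it suffices to compare squared distances:
|YA|² = (-4−(-7))² + (-10−8)² = 9 + 324 = 333
|YB|² = (-4−9)² + (-10−(-6))² = 169 + 16 = 185
|YC|² = (-4−12)² + (-10−0)² = 256 + 100 = 356
|YD|² = (-4−3)² + (-10−(-1))² = 49 + 81 = 130
Sorted ascending: D, B, A, … — the second-nearest is B.

B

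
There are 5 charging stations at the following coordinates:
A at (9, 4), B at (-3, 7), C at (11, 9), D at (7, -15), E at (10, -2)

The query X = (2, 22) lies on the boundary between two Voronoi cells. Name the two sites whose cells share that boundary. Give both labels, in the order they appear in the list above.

Squared distances from X to each site:
|XA|² = (2−9)² + (22−4)² = 49 + 324 = 373
|XB|² = (2−(-3))² + (22−7)² = 25 + 225 = 250
|XC|² = (2−11)² + (22−9)² = 81 + 169 = 250
|XD|² = (2−7)² + (22−(-15))² = 25 + 1369 = 1394
|XE|² = (2−10)² + (22−(-2))² = 64 + 576 = 640
X is equidistant from B and C (both at squared distance 250), and every other site is strictly farther — so X lies on the B–C Voronoi edge.

B and C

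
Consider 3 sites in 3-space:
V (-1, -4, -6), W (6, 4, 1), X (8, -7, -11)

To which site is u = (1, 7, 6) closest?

W

Compare squared distances (the ordering matches that of the actual distances):
|uV|² = (1−(-1))² + (7−(-4))² + (6−(-6))² = 4 + 121 + 144 = 269
|uW|² = (1−6)² + (7−4)² + (6−1)² = 25 + 9 + 25 = 59
|uX|² = (1−8)² + (7−(-7))² + (6−(-11))² = 49 + 196 + 289 = 534
The smallest is to W, so u lies in the Voronoi region of W.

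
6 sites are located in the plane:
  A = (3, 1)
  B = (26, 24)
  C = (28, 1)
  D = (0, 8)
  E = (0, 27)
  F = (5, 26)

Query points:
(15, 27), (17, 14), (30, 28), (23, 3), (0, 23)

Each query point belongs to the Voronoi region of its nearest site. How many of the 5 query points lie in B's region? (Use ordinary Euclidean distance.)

(15, 27) — d² to each: A:820, B:130, C:845, D:586, E:225, F:101 → nearest is F
(17, 14) — d² to each: A:365, B:181, C:290, D:325, E:458, F:288 → nearest is B
(30, 28) — d² to each: A:1458, B:32, C:733, D:1300, E:901, F:629 → nearest is B
(23, 3) — d² to each: A:404, B:450, C:29, D:554, E:1105, F:853 → nearest is C
(0, 23) — d² to each: A:493, B:677, C:1268, D:225, E:16, F:34 → nearest is E
2 of the 5 points have B as nearest.

2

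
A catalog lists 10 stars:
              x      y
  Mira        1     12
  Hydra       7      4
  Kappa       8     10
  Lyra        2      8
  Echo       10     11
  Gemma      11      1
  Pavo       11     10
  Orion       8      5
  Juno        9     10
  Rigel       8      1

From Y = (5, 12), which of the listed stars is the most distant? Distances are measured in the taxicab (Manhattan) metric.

d(Y, Mira) = |5−1| + |12−12| = 4 + 0 = 4
d(Y, Hydra) = |5−7| + |12−4| = 2 + 8 = 10
d(Y, Kappa) = |5−8| + |12−10| = 3 + 2 = 5
d(Y, Lyra) = |5−2| + |12−8| = 3 + 4 = 7
d(Y, Echo) = |5−10| + |12−11| = 5 + 1 = 6
d(Y, Gemma) = |5−11| + |12−1| = 6 + 11 = 17
d(Y, Pavo) = |5−11| + |12−10| = 6 + 2 = 8
d(Y, Orion) = |5−8| + |12−5| = 3 + 7 = 10
d(Y, Juno) = |5−9| + |12−10| = 4 + 2 = 6
d(Y, Rigel) = |5−8| + |12−1| = 3 + 11 = 14
The largest is to Gemma.

Gemma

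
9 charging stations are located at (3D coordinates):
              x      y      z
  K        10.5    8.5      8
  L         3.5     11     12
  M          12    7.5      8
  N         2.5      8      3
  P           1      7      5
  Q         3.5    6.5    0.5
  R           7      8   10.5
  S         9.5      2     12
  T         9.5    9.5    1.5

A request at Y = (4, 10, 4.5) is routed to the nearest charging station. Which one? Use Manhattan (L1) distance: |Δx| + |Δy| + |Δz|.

d(Y,K) = |4−10.5| + |10−8.5| + |4.5−8| = 6.5 + 1.5 + 3.5 = 11.5
d(Y,L) = |4−3.5| + |10−11| + |4.5−12| = 0.5 + 1 + 7.5 = 9
d(Y,M) = |4−12| + |10−7.5| + |4.5−8| = 8 + 2.5 + 3.5 = 14
d(Y,N) = |4−2.5| + |10−8| + |4.5−3| = 1.5 + 2 + 1.5 = 5
d(Y,P) = |4−1| + |10−7| + |4.5−5| = 3 + 3 + 0.5 = 6.5
d(Y,Q) = |4−3.5| + |10−6.5| + |4.5−0.5| = 0.5 + 3.5 + 4 = 8
d(Y,R) = |4−7| + |10−8| + |4.5−10.5| = 3 + 2 + 6 = 11
d(Y,S) = |4−9.5| + |10−2| + |4.5−12| = 5.5 + 8 + 7.5 = 21
d(Y,T) = |4−9.5| + |10−9.5| + |4.5−1.5| = 5.5 + 0.5 + 3 = 9
N is nearest.

N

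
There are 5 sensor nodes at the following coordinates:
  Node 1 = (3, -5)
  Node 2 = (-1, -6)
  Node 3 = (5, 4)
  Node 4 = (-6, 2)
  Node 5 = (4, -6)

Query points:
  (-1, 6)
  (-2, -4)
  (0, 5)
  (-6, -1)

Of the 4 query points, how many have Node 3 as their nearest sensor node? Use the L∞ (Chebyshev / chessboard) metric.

1

(-1, 6) — d to each: Node 1:11, Node 2:12, Node 3:6, Node 4:5, Node 5:12 → nearest is Node 4
(-2, -4) — d to each: Node 1:5, Node 2:2, Node 3:8, Node 4:6, Node 5:6 → nearest is Node 2
(0, 5) — d to each: Node 1:10, Node 2:11, Node 3:5, Node 4:6, Node 5:11 → nearest is Node 3
(-6, -1) — d to each: Node 1:9, Node 2:5, Node 3:11, Node 4:3, Node 5:10 → nearest is Node 4
1 of the 4 points has Node 3 as nearest.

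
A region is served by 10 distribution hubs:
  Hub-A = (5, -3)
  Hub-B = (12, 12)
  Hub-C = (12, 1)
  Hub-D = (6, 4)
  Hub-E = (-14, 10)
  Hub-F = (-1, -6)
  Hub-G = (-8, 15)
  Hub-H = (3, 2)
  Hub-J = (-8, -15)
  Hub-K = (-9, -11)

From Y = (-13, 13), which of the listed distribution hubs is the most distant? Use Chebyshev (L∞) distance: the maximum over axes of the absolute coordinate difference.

d(Y, Hub-A) = max(18, 16) = 18
d(Y, Hub-B) = max(25, 1) = 25
d(Y, Hub-C) = max(25, 12) = 25
d(Y, Hub-D) = max(19, 9) = 19
d(Y, Hub-E) = max(1, 3) = 3
d(Y, Hub-F) = max(12, 19) = 19
d(Y, Hub-G) = max(5, 2) = 5
d(Y, Hub-H) = max(16, 11) = 16
d(Y, Hub-J) = max(5, 28) = 28
d(Y, Hub-K) = max(4, 24) = 24
The largest is to Hub-J.

Hub-J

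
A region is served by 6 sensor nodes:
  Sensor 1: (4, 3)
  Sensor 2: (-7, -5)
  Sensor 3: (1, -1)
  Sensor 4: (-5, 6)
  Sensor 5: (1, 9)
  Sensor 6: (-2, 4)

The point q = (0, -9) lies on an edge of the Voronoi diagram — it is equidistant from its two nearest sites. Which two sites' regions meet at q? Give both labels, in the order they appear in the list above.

Sensor 2 and Sensor 3

Squared distances from q to each site:
d²(q, Sensor 1) = 16 + 144 = 160
d²(q, Sensor 2) = 49 + 16 = 65
d²(q, Sensor 3) = 1 + 64 = 65
d²(q, Sensor 4) = 25 + 225 = 250
d²(q, Sensor 5) = 1 + 324 = 325
d²(q, Sensor 6) = 4 + 169 = 173
q is equidistant from Sensor 2 and Sensor 3 (both at squared distance 65), and every other site is strictly farther — so q lies on the Sensor 2–Sensor 3 Voronoi edge.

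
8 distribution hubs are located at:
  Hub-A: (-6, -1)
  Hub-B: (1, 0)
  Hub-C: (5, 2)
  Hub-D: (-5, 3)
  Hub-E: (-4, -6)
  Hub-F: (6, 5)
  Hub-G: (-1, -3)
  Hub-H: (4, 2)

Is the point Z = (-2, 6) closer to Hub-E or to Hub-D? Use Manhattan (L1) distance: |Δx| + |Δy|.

Hub-D

d(Z, Hub-E) = |-2−(-4)| + |6−(-6)| = 2 + 12 = 14
d(Z, Hub-D) = |-2−(-5)| + |6−3| = 3 + 3 = 6
14 > 6, so Hub-D is closer.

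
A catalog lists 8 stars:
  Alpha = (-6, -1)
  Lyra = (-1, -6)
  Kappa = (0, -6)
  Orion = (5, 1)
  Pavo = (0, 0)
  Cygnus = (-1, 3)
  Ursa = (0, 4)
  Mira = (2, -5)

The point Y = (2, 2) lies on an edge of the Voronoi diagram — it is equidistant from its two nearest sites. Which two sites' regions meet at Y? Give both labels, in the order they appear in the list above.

Pavo and Ursa

Squared distances from Y to each site:
d²(Y, Alpha) = 64 + 9 = 73
d²(Y, Lyra) = 9 + 64 = 73
d²(Y, Kappa) = 4 + 64 = 68
d²(Y, Orion) = 9 + 1 = 10
d²(Y, Pavo) = 4 + 4 = 8
d²(Y, Cygnus) = 9 + 1 = 10
d²(Y, Ursa) = 4 + 4 = 8
d²(Y, Mira) = 0 + 49 = 49
Y is equidistant from Pavo and Ursa (both at squared distance 8), and every other site is strictly farther — so Y lies on the Pavo–Ursa Voronoi edge.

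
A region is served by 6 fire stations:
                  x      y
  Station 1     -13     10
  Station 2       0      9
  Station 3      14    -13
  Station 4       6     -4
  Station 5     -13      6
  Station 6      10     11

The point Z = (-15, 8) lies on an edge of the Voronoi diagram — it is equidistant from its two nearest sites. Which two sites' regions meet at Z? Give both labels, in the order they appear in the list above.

Station 1 and Station 5

Squared distances from Z to each site:
d²(Z, Station 1) = 4 + 4 = 8
d²(Z, Station 2) = 225 + 1 = 226
d²(Z, Station 3) = 841 + 441 = 1282
d²(Z, Station 4) = 441 + 144 = 585
d²(Z, Station 5) = 4 + 4 = 8
d²(Z, Station 6) = 625 + 9 = 634
Z is equidistant from Station 1 and Station 5 (both at squared distance 8), and every other site is strictly farther — so Z lies on the Station 1–Station 5 Voronoi edge.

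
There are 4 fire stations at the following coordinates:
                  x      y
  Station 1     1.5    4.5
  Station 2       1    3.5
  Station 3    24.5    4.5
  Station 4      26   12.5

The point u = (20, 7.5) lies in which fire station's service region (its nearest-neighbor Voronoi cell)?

Station 3

Since √ is increasing, it suffices to compare squared distances:
d²(u, Station 1) = (20−1.5)² + (7.5−4.5)² = 342.25 + 9 = 351.25
d²(u, Station 2) = (20−1)² + (7.5−3.5)² = 361 + 16 = 377
d²(u, Station 3) = (20−24.5)² + (7.5−4.5)² = 20.25 + 9 = 29.25
d²(u, Station 4) = (20−26)² + (7.5−12.5)² = 36 + 25 = 61
The smallest is to Station 3, so u lies in the Voronoi region of Station 3.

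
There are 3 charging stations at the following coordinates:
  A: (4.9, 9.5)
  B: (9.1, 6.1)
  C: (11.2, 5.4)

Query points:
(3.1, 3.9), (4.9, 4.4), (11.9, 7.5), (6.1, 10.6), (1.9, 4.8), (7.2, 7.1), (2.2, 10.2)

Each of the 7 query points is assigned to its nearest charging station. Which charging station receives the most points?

A

(3.1, 3.9) — d² to each: A:34.6, B:40.84, C:67.86 → nearest is A
(4.9, 4.4) — d² to each: A:26.01, B:20.53, C:40.69 → nearest is B
(11.9, 7.5) — d² to each: A:53, B:9.8, C:4.9 → nearest is C
(6.1, 10.6) — d² to each: A:2.65, B:29.25, C:53.05 → nearest is A
(1.9, 4.8) — d² to each: A:31.09, B:53.53, C:86.85 → nearest is A
(7.2, 7.1) — d² to each: A:11.05, B:4.61, C:18.89 → nearest is B
(2.2, 10.2) — d² to each: A:7.78, B:64.42, C:104.04 → nearest is A
Tally — A:4, B:2, C:1. A captures the most (4).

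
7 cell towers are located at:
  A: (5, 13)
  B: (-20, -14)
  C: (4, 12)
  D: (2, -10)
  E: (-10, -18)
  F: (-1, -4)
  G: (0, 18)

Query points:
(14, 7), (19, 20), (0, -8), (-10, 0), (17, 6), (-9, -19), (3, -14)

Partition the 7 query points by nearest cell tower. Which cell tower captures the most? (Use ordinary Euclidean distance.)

A

(14, 7) — d² to each: A:117, B:1597, C:125, D:433, E:1201, F:346, G:317 → nearest is A
(19, 20) — d² to each: A:245, B:2677, C:289, D:1189, E:2285, F:976, G:365 → nearest is A
(0, -8) — d² to each: A:466, B:436, C:416, D:8, E:200, F:17, G:676 → nearest is D
(-10, 0) — d² to each: A:394, B:296, C:340, D:244, E:324, F:97, G:424 → nearest is F
(17, 6) — d² to each: A:193, B:1769, C:205, D:481, E:1305, F:424, G:433 → nearest is A
(-9, -19) — d² to each: A:1220, B:146, C:1130, D:202, E:2, F:289, G:1450 → nearest is E
(3, -14) — d² to each: A:733, B:529, C:677, D:17, E:185, F:116, G:1033 → nearest is D
Tally — A:3, D:2, E:1, F:1. A captures the most (3).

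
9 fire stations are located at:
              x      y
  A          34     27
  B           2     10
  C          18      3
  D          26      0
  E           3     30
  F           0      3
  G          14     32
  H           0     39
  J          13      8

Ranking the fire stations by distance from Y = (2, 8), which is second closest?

Compare squared distances (the ordering matches that of the actual distances):
|YA|² = 1024 + 361 = 1385
|YB|² = 0 + 4 = 4
|YC|² = 256 + 25 = 281
|YD|² = 576 + 64 = 640
|YE|² = 1 + 484 = 485
|YF|² = 4 + 25 = 29
|YG|² = 144 + 576 = 720
|YH|² = 4 + 961 = 965
|YJ|² = 121 + 0 = 121
Sorted ascending: B, F, J, … — the second-nearest is F.

F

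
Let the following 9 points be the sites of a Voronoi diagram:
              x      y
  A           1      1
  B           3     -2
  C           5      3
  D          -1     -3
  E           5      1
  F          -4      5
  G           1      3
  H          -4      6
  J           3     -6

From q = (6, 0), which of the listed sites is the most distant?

Since √ is increasing, it suffices to compare squared distances:
|qA|² = 25 + 1 = 26
|qB|² = 9 + 4 = 13
|qC|² = 1 + 9 = 10
|qD|² = 49 + 9 = 58
|qE|² = 1 + 1 = 2
|qF|² = 100 + 25 = 125
|qG|² = 25 + 9 = 34
|qH|² = 100 + 36 = 136
|qJ|² = 9 + 36 = 45
The largest is to H.

H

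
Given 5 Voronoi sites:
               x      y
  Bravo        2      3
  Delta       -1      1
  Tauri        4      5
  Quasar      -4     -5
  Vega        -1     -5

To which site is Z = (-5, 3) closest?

Delta

Squared Euclidean distances:
d²(Z, Bravo) = (-5−2)² + (3−3)² = 49 + 0 = 49
d²(Z, Delta) = (-5−(-1))² + (3−1)² = 16 + 4 = 20
d²(Z, Tauri) = (-5−4)² + (3−5)² = 81 + 4 = 85
d²(Z, Quasar) = (-5−(-4))² + (3−(-5))² = 1 + 64 = 65
d²(Z, Vega) = (-5−(-1))² + (3−(-5))² = 16 + 64 = 80
The smallest is to Delta, so Z lies in the Voronoi region of Delta.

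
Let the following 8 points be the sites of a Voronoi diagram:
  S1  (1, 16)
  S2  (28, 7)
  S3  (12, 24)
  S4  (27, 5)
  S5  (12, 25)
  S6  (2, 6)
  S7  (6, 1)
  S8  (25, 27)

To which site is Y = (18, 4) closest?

Compare squared distances (the ordering matches that of the actual distances):
|YS1|² = (18−1)² + (4−16)² = 289 + 144 = 433
|YS2|² = (18−28)² + (4−7)² = 100 + 9 = 109
|YS3|² = (18−12)² + (4−24)² = 36 + 400 = 436
|YS4|² = (18−27)² + (4−5)² = 81 + 1 = 82
|YS5|² = (18−12)² + (4−25)² = 36 + 441 = 477
|YS6|² = (18−2)² + (4−6)² = 256 + 4 = 260
|YS7|² = (18−6)² + (4−1)² = 144 + 9 = 153
|YS8|² = (18−25)² + (4−27)² = 49 + 529 = 578
The smallest is to S4, so Y lies in the Voronoi region of S4.

S4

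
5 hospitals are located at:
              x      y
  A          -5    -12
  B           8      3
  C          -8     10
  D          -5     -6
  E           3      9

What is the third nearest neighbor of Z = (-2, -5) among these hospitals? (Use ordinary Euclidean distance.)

Compare squared distances (the ordering matches that of the actual distances):
|ZA|² = 9 + 49 = 58
|ZB|² = 100 + 64 = 164
|ZC|² = 36 + 225 = 261
|ZD|² = 9 + 1 = 10
|ZE|² = 25 + 196 = 221
Sorted ascending: D, A, B, E, … — the third-nearest is B.

B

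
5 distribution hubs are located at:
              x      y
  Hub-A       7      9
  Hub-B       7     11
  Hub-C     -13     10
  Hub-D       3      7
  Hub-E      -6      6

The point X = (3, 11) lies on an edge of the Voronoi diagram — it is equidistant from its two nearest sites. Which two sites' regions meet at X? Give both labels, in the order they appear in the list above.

Hub-B and Hub-D

Squared distances from X to each site:
d²(X, Hub-A) = (3−7)² + (11−9)² = 16 + 4 = 20
d²(X, Hub-B) = (3−7)² + (11−11)² = 16 + 0 = 16
d²(X, Hub-C) = (3−(-13))² + (11−10)² = 256 + 1 = 257
d²(X, Hub-D) = (3−3)² + (11−7)² = 0 + 16 = 16
d²(X, Hub-E) = (3−(-6))² + (11−6)² = 81 + 25 = 106
X is equidistant from Hub-B and Hub-D (both at squared distance 16), and every other site is strictly farther — so X lies on the Hub-B–Hub-D Voronoi edge.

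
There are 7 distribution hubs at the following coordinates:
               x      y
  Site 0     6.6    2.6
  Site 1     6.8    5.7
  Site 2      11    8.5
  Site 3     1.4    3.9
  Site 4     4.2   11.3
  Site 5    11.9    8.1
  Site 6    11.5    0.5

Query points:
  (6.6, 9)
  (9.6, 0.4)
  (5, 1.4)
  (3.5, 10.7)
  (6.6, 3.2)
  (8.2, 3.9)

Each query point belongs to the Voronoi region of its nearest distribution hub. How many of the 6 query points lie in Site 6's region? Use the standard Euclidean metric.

1

(6.6, 9) — d² to each: Site 0:40.96, Site 1:10.93, Site 2:19.61, Site 3:53.05, Site 4:11.05, Site 5:28.9, Site 6:96.26 → nearest is Site 1
(9.6, 0.4) — d² to each: Site 0:13.84, Site 1:35.93, Site 2:67.57, Site 3:79.49, Site 4:147.97, Site 5:64.58, Site 6:3.62 → nearest is Site 6
(5, 1.4) — d² to each: Site 0:4, Site 1:21.73, Site 2:86.41, Site 3:19.21, Site 4:98.65, Site 5:92.5, Site 6:43.06 → nearest is Site 0
(3.5, 10.7) — d² to each: Site 0:75.22, Site 1:35.89, Site 2:61.09, Site 3:50.65, Site 4:0.85, Site 5:77.32, Site 6:168.04 → nearest is Site 4
(6.6, 3.2) — d² to each: Site 0:0.36, Site 1:6.29, Site 2:47.45, Site 3:27.53, Site 4:71.37, Site 5:52.1, Site 6:31.3 → nearest is Site 0
(8.2, 3.9) — d² to each: Site 0:4.25, Site 1:5.2, Site 2:29, Site 3:46.24, Site 4:70.76, Site 5:31.33, Site 6:22.45 → nearest is Site 0
1 of the 6 points has Site 6 as nearest.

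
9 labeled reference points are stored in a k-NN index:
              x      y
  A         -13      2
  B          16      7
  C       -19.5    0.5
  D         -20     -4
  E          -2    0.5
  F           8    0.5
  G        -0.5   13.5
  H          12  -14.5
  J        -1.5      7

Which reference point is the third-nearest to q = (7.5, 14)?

Since √ is increasing, it suffices to compare squared distances:
|qA|² = (7.5−(-13))² + (14−2)² = 420.25 + 144 = 564.25
|qB|² = (7.5−16)² + (14−7)² = 72.25 + 49 = 121.25
|qC|² = (7.5−(-19.5))² + (14−0.5)² = 729 + 182.25 = 911.25
|qD|² = (7.5−(-20))² + (14−(-4))² = 756.25 + 324 = 1080.25
|qE|² = (7.5−(-2))² + (14−0.5)² = 90.25 + 182.25 = 272.5
|qF|² = (7.5−8)² + (14−0.5)² = 0.25 + 182.25 = 182.5
|qG|² = (7.5−(-0.5))² + (14−13.5)² = 64 + 0.25 = 64.25
|qH|² = (7.5−12)² + (14−(-14.5))² = 20.25 + 812.25 = 832.5
|qJ|² = (7.5−(-1.5))² + (14−7)² = 81 + 49 = 130
Sorted ascending: G, B, J, F, … — the third-nearest is J.

J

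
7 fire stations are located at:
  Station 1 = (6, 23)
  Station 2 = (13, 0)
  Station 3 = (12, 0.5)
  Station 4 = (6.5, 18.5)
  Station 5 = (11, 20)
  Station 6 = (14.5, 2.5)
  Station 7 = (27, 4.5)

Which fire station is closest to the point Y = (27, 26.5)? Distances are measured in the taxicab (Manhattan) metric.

d(Y, Station 1) = |27−6| + |26.5−23| = 21 + 3.5 = 24.5
d(Y, Station 2) = |27−13| + |26.5−0| = 14 + 26.5 = 40.5
d(Y, Station 3) = |27−12| + |26.5−0.5| = 15 + 26 = 41
d(Y, Station 4) = |27−6.5| + |26.5−18.5| = 20.5 + 8 = 28.5
d(Y, Station 5) = |27−11| + |26.5−20| = 16 + 6.5 = 22.5
d(Y, Station 6) = |27−14.5| + |26.5−2.5| = 12.5 + 24 = 36.5
d(Y, Station 7) = |27−27| + |26.5−4.5| = 0 + 22 = 22
Station 7 is nearest.

Station 7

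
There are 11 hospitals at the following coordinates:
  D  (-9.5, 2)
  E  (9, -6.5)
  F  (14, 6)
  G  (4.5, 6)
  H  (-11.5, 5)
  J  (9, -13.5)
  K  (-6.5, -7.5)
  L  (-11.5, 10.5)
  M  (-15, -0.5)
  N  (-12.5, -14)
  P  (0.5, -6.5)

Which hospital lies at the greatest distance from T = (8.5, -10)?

Compare squared distances (the ordering matches that of the actual distances):
|TD|² = 324 + 144 = 468
|TE|² = 0.25 + 12.25 = 12.5
|TF|² = 30.25 + 256 = 286.25
|TG|² = 16 + 256 = 272
|TH|² = 400 + 225 = 625
|TJ|² = 0.25 + 12.25 = 12.5
|TK|² = 225 + 6.25 = 231.25
|TL|² = 400 + 420.25 = 820.25
|TM|² = 552.25 + 90.25 = 642.5
|TN|² = 441 + 16 = 457
|TP|² = 64 + 12.25 = 76.25
The largest is to L.

L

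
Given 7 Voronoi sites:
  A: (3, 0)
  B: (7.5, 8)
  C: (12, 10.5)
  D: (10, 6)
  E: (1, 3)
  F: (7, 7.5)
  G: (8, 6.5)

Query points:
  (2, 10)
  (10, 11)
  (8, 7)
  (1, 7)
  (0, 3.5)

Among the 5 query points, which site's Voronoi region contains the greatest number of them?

(2, 10) — d² to each: A:101, B:34.25, C:100.25, D:80, E:50, F:31.25, G:48.25 → nearest is F
(10, 11) — d² to each: A:170, B:15.25, C:4.25, D:25, E:145, F:21.25, G:24.25 → nearest is C
(8, 7) — d² to each: A:74, B:1.25, C:28.25, D:5, E:65, F:1.25, G:0.25 → nearest is G
(1, 7) — d² to each: A:53, B:43.25, C:133.25, D:82, E:16, F:36.25, G:49.25 → nearest is E
(0, 3.5) — d² to each: A:21.25, B:76.5, C:193, D:106.25, E:1.25, F:65, G:73 → nearest is E
Tally — C:1, E:2, F:1, G:1. E captures the most (2).

E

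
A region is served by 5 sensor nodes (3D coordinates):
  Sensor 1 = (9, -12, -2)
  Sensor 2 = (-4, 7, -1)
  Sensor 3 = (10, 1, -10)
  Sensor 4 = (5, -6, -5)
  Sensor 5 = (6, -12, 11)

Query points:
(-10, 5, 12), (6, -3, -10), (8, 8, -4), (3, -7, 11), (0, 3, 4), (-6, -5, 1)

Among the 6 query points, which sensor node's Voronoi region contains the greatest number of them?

Sensor 2

(-10, 5, 12) — d² to each: Sensor 1:846, Sensor 2:209, Sensor 3:900, Sensor 4:635, Sensor 5:546 → nearest is Sensor 2
(6, -3, -10) — d² to each: Sensor 1:154, Sensor 2:281, Sensor 3:32, Sensor 4:35, Sensor 5:522 → nearest is Sensor 3
(8, 8, -4) — d² to each: Sensor 1:405, Sensor 2:154, Sensor 3:89, Sensor 4:206, Sensor 5:629 → nearest is Sensor 3
(3, -7, 11) — d² to each: Sensor 1:230, Sensor 2:389, Sensor 3:554, Sensor 4:261, Sensor 5:34 → nearest is Sensor 5
(0, 3, 4) — d² to each: Sensor 1:342, Sensor 2:57, Sensor 3:300, Sensor 4:187, Sensor 5:310 → nearest is Sensor 2
(-6, -5, 1) — d² to each: Sensor 1:283, Sensor 2:152, Sensor 3:413, Sensor 4:158, Sensor 5:293 → nearest is Sensor 2
Tally — Sensor 2:3, Sensor 3:2, Sensor 5:1. Sensor 2 captures the most (3).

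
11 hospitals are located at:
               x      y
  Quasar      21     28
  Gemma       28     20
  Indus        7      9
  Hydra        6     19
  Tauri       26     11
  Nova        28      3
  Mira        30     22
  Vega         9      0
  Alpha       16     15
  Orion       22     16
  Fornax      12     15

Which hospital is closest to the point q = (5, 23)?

Hydra

Squared Euclidean distances:
d²(q, Quasar) = 256 + 25 = 281
d²(q, Gemma) = 529 + 9 = 538
d²(q, Indus) = 4 + 196 = 200
d²(q, Hydra) = 1 + 16 = 17
d²(q, Tauri) = 441 + 144 = 585
d²(q, Nova) = 529 + 400 = 929
d²(q, Mira) = 625 + 1 = 626
d²(q, Vega) = 16 + 529 = 545
d²(q, Alpha) = 121 + 64 = 185
d²(q, Orion) = 289 + 49 = 338
d²(q, Fornax) = 49 + 64 = 113
Minimum is at Hydra.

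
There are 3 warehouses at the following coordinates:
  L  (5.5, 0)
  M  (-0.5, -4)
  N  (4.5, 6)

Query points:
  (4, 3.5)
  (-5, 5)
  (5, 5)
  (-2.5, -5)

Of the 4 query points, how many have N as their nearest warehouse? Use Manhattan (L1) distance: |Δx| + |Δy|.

3

(4, 3.5) — d to each: L:5, M:12, N:3 → nearest is N
(-5, 5) — d to each: L:15.5, M:13.5, N:10.5 → nearest is N
(5, 5) — d to each: L:5.5, M:14.5, N:1.5 → nearest is N
(-2.5, -5) — d to each: L:13, M:3, N:18 → nearest is M
3 of the 4 points have N as nearest.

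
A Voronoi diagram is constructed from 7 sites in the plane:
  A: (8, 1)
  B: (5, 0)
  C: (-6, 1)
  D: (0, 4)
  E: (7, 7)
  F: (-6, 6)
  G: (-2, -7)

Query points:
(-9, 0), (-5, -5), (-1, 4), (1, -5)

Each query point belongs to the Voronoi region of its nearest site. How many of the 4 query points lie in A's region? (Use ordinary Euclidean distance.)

(-9, 0) — d² to each: A:290, B:196, C:10, D:97, E:305, F:45, G:98 → nearest is C
(-5, -5) — d² to each: A:205, B:125, C:37, D:106, E:288, F:122, G:13 → nearest is G
(-1, 4) — d² to each: A:90, B:52, C:34, D:1, E:73, F:29, G:122 → nearest is D
(1, -5) — d² to each: A:85, B:41, C:85, D:82, E:180, F:170, G:13 → nearest is G
0 of the 4 points have A as nearest.

0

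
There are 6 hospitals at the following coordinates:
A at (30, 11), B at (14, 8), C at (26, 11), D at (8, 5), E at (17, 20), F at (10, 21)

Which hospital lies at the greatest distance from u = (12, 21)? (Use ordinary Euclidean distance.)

A

Compare squared distances (the ordering matches that of the actual distances):
|uA|² = (12−30)² + (21−11)² = 324 + 100 = 424
|uB|² = (12−14)² + (21−8)² = 4 + 169 = 173
|uC|² = (12−26)² + (21−11)² = 196 + 100 = 296
|uD|² = (12−8)² + (21−5)² = 16 + 256 = 272
|uE|² = (12−17)² + (21−20)² = 25 + 1 = 26
|uF|² = (12−10)² + (21−21)² = 4 + 0 = 4
The largest is to A.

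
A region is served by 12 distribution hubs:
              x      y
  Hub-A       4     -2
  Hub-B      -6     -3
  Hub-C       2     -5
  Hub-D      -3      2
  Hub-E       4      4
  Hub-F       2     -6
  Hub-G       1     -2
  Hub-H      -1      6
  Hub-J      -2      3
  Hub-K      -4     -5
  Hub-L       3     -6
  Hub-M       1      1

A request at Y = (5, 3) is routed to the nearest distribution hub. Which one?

Squared Euclidean distances:
d²(Y, Hub-A) = (5−4)² + (3−(-2))² = 1 + 25 = 26
d²(Y, Hub-B) = (5−(-6))² + (3−(-3))² = 121 + 36 = 157
d²(Y, Hub-C) = (5−2)² + (3−(-5))² = 9 + 64 = 73
d²(Y, Hub-D) = (5−(-3))² + (3−2)² = 64 + 1 = 65
d²(Y, Hub-E) = (5−4)² + (3−4)² = 1 + 1 = 2
d²(Y, Hub-F) = (5−2)² + (3−(-6))² = 9 + 81 = 90
d²(Y, Hub-G) = (5−1)² + (3−(-2))² = 16 + 25 = 41
d²(Y, Hub-H) = (5−(-1))² + (3−6)² = 36 + 9 = 45
d²(Y, Hub-J) = (5−(-2))² + (3−3)² = 49 + 0 = 49
d²(Y, Hub-K) = (5−(-4))² + (3−(-5))² = 81 + 64 = 145
d²(Y, Hub-L) = (5−3)² + (3−(-6))² = 4 + 81 = 85
d²(Y, Hub-M) = (5−1)² + (3−1)² = 16 + 4 = 20
Hub-E is nearest.

Hub-E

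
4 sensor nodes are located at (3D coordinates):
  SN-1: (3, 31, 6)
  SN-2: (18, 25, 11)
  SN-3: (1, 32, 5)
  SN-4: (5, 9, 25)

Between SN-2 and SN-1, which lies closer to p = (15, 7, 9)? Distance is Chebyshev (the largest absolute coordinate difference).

d(p, SN-2) = max(3, 18, 2) = 18
d(p, SN-1) = max(12, 24, 3) = 24
18 < 24, so SN-2 is closer.

SN-2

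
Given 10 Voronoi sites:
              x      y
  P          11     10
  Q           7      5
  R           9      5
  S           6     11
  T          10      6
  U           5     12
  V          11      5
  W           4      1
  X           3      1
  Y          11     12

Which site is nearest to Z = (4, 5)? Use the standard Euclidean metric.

Q

Since √ is increasing, it suffices to compare squared distances:
|ZP|² = (4−11)² + (5−10)² = 49 + 25 = 74
|ZQ|² = (4−7)² + (5−5)² = 9 + 0 = 9
|ZR|² = (4−9)² + (5−5)² = 25 + 0 = 25
|ZS|² = (4−6)² + (5−11)² = 4 + 36 = 40
|ZT|² = (4−10)² + (5−6)² = 36 + 1 = 37
|ZU|² = (4−5)² + (5−12)² = 1 + 49 = 50
|ZV|² = (4−11)² + (5−5)² = 49 + 0 = 49
|ZW|² = (4−4)² + (5−1)² = 0 + 16 = 16
|ZX|² = (4−3)² + (5−1)² = 1 + 16 = 17
|ZY|² = (4−11)² + (5−12)² = 49 + 49 = 98
Minimum is at Q.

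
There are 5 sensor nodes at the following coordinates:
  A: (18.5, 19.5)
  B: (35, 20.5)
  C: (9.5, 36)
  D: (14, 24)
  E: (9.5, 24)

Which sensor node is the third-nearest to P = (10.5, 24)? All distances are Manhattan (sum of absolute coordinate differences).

A

d(P,A) = |10.5−18.5| + |24−19.5| = 8 + 4.5 = 12.5
d(P,B) = |10.5−35| + |24−20.5| = 24.5 + 3.5 = 28
d(P,C) = |10.5−9.5| + |24−36| = 1 + 12 = 13
d(P,D) = |10.5−14| + |24−24| = 3.5 + 0 = 3.5
d(P,E) = |10.5−9.5| + |24−24| = 1 + 0 = 1
Sorted ascending: E, D, A, C, … — the third-nearest is A.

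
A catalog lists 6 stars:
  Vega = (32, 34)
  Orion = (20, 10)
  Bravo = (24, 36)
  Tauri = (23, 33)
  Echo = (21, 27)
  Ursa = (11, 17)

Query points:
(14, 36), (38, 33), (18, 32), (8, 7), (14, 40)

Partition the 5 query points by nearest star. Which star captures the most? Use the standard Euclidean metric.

Tauri

(14, 36) — d² to each: Vega:328, Orion:712, Bravo:100, Tauri:90, Echo:130, Ursa:370 → nearest is Tauri
(38, 33) — d² to each: Vega:37, Orion:853, Bravo:205, Tauri:225, Echo:325, Ursa:985 → nearest is Vega
(18, 32) — d² to each: Vega:200, Orion:488, Bravo:52, Tauri:26, Echo:34, Ursa:274 → nearest is Tauri
(8, 7) — d² to each: Vega:1305, Orion:153, Bravo:1097, Tauri:901, Echo:569, Ursa:109 → nearest is Ursa
(14, 40) — d² to each: Vega:360, Orion:936, Bravo:116, Tauri:130, Echo:218, Ursa:538 → nearest is Bravo
Tally — Vega:1, Bravo:1, Tauri:2, Ursa:1. Tauri captures the most (2).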